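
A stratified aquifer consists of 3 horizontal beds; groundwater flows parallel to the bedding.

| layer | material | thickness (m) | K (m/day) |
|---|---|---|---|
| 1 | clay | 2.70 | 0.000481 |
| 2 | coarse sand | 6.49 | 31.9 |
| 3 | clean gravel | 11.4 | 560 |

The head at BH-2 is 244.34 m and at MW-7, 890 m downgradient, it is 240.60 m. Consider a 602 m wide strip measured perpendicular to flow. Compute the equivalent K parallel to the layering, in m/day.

320

Flow is parallel to layering, so each bed carries its own Darcy discharge and the transmissivities add.
Σ(K_i·b_i) = 0.000481×2.70 + 31.9×6.49 + 560×11.4 = 6591 m²/day.
Total thickness b = 20.59 m, so K_eq = Σ(K_i·b_i)/b = 320.1 m/day.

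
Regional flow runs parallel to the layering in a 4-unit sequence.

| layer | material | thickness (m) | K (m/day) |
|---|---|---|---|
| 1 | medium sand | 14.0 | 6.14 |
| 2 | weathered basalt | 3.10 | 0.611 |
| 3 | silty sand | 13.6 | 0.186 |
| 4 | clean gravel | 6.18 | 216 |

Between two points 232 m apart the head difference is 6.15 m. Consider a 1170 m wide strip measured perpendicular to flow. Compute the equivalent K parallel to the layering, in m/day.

38.6

Flow is parallel to layering, so each bed carries its own Darcy discharge and the transmissivities add.
Σ(K_i·b_i) = 6.14×14.0 + 0.611×3.10 + 0.186×13.6 + 216×6.18 = 1425 m²/day.
Total thickness b = 36.88 m, so K_eq = Σ(K_i·b_i)/b = 38.65 m/day.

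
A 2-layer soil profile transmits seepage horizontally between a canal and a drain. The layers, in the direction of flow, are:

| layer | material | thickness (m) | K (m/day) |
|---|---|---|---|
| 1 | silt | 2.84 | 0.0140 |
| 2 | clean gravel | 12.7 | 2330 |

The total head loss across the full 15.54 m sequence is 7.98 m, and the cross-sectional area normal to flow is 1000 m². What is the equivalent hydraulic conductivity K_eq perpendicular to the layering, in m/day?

Flow is perpendicular to layering, so the layers act in series and the equivalent K is the thickness-weighted harmonic mean.
Total thickness L = 2.84 + 12.7 = 15.54 m.
Σ(b_i/K_i) = 2.84/0.0140 + 12.7/2330 = 202.9 d.
K_eq = L / Σ(b_i/K_i) = 15.54 / 202.9 = 0.07660 m/day.

0.0766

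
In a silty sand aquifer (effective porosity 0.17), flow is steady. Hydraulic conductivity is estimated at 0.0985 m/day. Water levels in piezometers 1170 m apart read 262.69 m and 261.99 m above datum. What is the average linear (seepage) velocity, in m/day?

0.000347

Hydraulic gradient i = (262.69 − 261.99) / 1170 = 0.7 / 1170 = 0.0005983.
Darcy flux q = K · i = 0.09850 × 0.0005983 = 5.893e-05 m/day.
Seepage velocity v = q / n_e = 5.893e-05 / 0.17 = 0.0003467 m/day.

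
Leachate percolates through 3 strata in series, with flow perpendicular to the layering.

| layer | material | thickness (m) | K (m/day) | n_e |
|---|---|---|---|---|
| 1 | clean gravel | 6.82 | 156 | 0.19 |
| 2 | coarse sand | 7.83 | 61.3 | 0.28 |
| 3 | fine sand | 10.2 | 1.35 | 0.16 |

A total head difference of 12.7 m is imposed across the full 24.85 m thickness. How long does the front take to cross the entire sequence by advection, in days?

3.12

With flow normal to the layers, continuity requires the same specific discharge q through every layer.
Σ(b_i/K_i) = 6.82/156 + 7.83/61.3 + 10.2/1.35 = 7.727 d.
q = Δh / Σ(b_i/K_i) = 12.7 / 7.727 = 1.644 m/day.
In each layer the seepage velocity is v_i = q/n_i, so the layer transit time is t_i = b_i·n_i / q:
  layer 1 (clean gravel): t_1 = 6.82 × 0.19 / 1.644 = 0.7884 d
  layer 2 (coarse sand): t_2 = 7.83 × 0.28 / 1.644 = 1.334 d
  layer 3 (fine sand): t_3 = 10.2 × 0.16 / 1.644 = 0.9930 d
Total t = Σ t_i = 3.115 days.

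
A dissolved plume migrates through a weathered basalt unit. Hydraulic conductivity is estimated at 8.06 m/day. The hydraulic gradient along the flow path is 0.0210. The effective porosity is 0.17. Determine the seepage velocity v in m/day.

Hydraulic gradient i = 0.0210.
Darcy flux q = K · i = 8.060 × 0.02100 = 0.1693 m/day.
Seepage velocity v = q / n_e = 0.1693 / 0.17 = 0.9956 m/day.

0.996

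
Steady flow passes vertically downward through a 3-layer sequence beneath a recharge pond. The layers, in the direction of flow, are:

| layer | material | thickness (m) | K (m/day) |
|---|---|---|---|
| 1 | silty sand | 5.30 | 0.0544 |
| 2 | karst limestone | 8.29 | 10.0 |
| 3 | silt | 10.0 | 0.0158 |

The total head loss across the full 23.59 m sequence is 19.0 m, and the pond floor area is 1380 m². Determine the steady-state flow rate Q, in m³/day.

35.9

Flow is perpendicular to layering, so the layers act in series and the equivalent K is the thickness-weighted harmonic mean.
Total thickness L = 5.30 + 8.29 + 10.0 = 23.59 m.
Σ(b_i/K_i) = 5.30/0.0544 + 8.29/10.0 + 10.0/0.0158 = 731.2 d.
K_eq = L / Σ(b_i/K_i) = 23.59 / 731.2 = 0.03226 m/day.
Q = K_eq · A · (Δh/L) = 0.03226 × 1380 × (19.0/23.59) = 35.86 m³/day.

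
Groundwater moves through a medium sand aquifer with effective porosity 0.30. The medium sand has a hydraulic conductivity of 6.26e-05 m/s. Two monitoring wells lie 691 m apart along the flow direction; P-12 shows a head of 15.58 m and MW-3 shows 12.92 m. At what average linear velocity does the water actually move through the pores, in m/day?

Convert K: 6.26e-05 m/s × 86400 = 5.409 m/day.
Hydraulic gradient i = (15.58 − 12.92) / 691 = 2.66 / 691 = 0.003849.
Darcy flux q = K · i = 5.409 × 0.003849 = 0.02082 m/day.
Seepage velocity v = q / n_e = 0.02082 / 0.30 = 0.06940 m/day.

0.0694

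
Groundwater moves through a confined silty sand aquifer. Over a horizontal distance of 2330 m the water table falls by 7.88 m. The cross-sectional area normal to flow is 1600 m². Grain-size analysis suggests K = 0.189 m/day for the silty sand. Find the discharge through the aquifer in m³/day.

Hydraulic gradient i = Δh / L = 7.88 / 2330 = 0.003382.
Darcy's law: Q = K · A · i = 0.1890 × 1600 × 0.003382 = 1.023 m³/day.

1.02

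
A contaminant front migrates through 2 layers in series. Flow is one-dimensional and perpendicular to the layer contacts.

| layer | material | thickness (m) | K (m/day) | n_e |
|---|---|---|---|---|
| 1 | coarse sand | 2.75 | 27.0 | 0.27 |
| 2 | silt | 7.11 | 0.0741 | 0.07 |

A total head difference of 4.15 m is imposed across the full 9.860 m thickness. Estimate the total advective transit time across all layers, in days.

With flow normal to the layers, continuity requires the same specific discharge q through every layer.
Σ(b_i/K_i) = 2.75/27.0 + 7.11/0.0741 = 96.05 d.
q = Δh / Σ(b_i/K_i) = 4.15 / 96.05 = 0.04321 m/day.
In each layer the seepage velocity is v_i = q/n_i, so the layer transit time is t_i = b_i·n_i / q:
  layer 1 (coarse sand): t_1 = 2.75 × 0.27 / 0.04321 = 17.19 d
  layer 2 (silt): t_2 = 7.11 × 0.07 / 0.04321 = 11.52 d
Total t = Σ t_i = 28.70 days.

28.7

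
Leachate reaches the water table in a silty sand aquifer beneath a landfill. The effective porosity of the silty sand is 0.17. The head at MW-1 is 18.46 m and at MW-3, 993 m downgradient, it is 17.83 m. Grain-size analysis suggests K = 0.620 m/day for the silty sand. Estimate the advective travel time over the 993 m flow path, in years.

1170

Hydraulic gradient i = (18.46 − 17.83) / 993 = 0.63 / 993 = 0.0006344.
Darcy flux q = K · i = 0.6200 × 0.0006344 = 0.0003934 m/day.
Seepage velocity v = q / n_e = 0.0003934 / 0.17 = 0.002314 m/day.
Travel time t = L / v = 993 / 0.002314 = 4.292e+05 days = 1175 years.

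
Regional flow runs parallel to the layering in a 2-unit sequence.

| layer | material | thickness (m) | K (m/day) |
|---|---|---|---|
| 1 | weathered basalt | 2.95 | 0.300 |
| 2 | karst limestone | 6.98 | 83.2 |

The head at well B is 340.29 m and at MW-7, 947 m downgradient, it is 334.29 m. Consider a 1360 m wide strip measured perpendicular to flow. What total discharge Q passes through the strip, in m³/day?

5010

Flow is parallel to layering, so each bed carries its own Darcy discharge and the transmissivities add.
Σ(K_i·b_i) = 0.300×2.95 + 83.2×6.98 = 581.6 m²/day.
Hydraulic gradient i = (340.29 − 334.29) / 947 = 6 / 947 = 0.006336.
Q = Σ(K_i·b_i) · W · i = 581.6 × 1360 × 0.006336 = 5012 m³/day.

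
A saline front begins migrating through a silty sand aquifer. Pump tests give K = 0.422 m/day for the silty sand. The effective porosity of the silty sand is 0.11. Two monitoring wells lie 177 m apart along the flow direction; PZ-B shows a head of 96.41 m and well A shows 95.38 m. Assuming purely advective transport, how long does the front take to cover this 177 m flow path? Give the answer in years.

Hydraulic gradient i = (96.41 − 95.38) / 177 = 1.03 / 177 = 0.005819.
Darcy flux q = K · i = 0.4220 × 0.005819 = 0.002456 m/day.
Seepage velocity v = q / n_e = 0.002456 / 0.11 = 0.02232 m/day.
Travel time t = L / v = 177 / 0.02232 = 7928 days = 21.71 years.

21.7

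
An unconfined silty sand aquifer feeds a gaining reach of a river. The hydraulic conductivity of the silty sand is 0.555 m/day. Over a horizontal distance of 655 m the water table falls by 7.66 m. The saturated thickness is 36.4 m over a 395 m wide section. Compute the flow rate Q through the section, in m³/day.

93.3

Cross-sectional area A = 395 × 36.4 = 14378 m².
Hydraulic gradient i = Δh / L = 7.66 / 655 = 0.01169.
Darcy's law: Q = K · A · i = 0.5550 × 14378 × 0.01169 = 93.32 m³/day.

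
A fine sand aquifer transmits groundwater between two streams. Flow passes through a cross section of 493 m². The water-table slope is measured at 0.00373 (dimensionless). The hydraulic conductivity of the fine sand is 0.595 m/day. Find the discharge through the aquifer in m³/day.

Hydraulic gradient i = 0.00373.
Darcy's law: Q = K · A · i = 0.5950 × 493.0 × 0.003730 = 1.094 m³/day.

1.09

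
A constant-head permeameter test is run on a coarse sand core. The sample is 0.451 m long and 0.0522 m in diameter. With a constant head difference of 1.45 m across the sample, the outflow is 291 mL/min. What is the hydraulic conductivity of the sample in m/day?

Cross-sectional area A = π·(d/2)² = π × (0.0522/2)² = 0.002140 m².
Convert discharge: 291 mL/min = 4.850e-06 m³/s.
Darcy's law rearranged: K = Q·L / (A·Δh) = 4.850e-06 × 0.451 / (0.002140 × 1.45) = 0.0007049 m/s = 60.90 m/day.

60.9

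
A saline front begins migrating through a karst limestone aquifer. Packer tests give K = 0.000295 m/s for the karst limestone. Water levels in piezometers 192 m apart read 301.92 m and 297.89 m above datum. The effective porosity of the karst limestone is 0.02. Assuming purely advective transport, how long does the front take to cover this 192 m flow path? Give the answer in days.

7.18

Convert K: 0.000295 m/s × 86400 = 25.49 m/day.
Hydraulic gradient i = (301.92 − 297.89) / 192 = 4.03 / 192 = 0.02099.
Darcy flux q = K · i = 25.49 × 0.02099 = 0.5350 m/day.
Seepage velocity v = q / n_e = 0.5350 / 0.02 = 26.75 m/day.
Travel time t = L / v = 192 / 26.75 = 7.178 days.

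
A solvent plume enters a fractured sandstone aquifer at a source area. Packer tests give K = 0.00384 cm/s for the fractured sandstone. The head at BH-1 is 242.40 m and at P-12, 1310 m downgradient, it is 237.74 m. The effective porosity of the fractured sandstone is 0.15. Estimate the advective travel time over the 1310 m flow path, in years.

45.6

Convert K: 0.00384 cm/s × 864 = 3.318 m/day.
Hydraulic gradient i = (242.40 − 237.74) / 1310 = 4.66 / 1310 = 0.003557.
Darcy flux q = K · i = 3.318 × 0.003557 = 0.01180 m/day.
Seepage velocity v = q / n_e = 0.01180 / 0.15 = 0.07868 m/day.
Travel time t = L / v = 1310 / 0.07868 = 16650 days = 45.58 years.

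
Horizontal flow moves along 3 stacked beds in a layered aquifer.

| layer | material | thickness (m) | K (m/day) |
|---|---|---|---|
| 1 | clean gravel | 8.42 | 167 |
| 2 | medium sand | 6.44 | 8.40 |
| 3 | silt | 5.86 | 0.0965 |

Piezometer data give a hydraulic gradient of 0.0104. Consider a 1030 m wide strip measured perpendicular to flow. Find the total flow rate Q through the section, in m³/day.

Flow is parallel to layering, so each bed carries its own Darcy discharge and the transmissivities add.
Σ(K_i·b_i) = 167×8.42 + 8.40×6.44 + 0.0965×5.86 = 1461 m²/day.
Hydraulic gradient i = 0.0104.
Q = Σ(K_i·b_i) · W · i = 1461 × 1030 × 0.01040 = 15648 m³/day.

15600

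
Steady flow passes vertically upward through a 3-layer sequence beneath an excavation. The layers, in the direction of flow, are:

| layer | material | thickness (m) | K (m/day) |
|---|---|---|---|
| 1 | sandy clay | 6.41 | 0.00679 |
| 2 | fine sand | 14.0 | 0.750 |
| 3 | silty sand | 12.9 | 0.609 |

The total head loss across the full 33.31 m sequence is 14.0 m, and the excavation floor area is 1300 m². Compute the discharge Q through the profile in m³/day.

18.5

Flow is perpendicular to layering, so the layers act in series and the equivalent K is the thickness-weighted harmonic mean.
Total thickness L = 6.41 + 14.0 + 12.9 = 33.31 m.
Σ(b_i/K_i) = 6.41/0.00679 + 14.0/0.750 + 12.9/0.609 = 983.9 d.
K_eq = L / Σ(b_i/K_i) = 33.31 / 983.9 = 0.03386 m/day.
Q = K_eq · A · (Δh/L) = 0.03386 × 1300 × (14.0/33.31) = 18.50 m³/day.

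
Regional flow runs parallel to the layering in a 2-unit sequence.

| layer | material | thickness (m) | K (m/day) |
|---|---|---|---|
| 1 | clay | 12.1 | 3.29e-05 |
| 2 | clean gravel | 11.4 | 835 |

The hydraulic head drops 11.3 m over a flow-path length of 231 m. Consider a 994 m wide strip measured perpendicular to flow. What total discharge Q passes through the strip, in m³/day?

Flow is parallel to layering, so each bed carries its own Darcy discharge and the transmissivities add.
Σ(K_i·b_i) = 3.29e-05×12.1 + 835×11.4 = 9519 m²/day.
Hydraulic gradient i = Δh / L = 11.3 / 231 = 0.04892.
Q = Σ(K_i·b_i) · W · i = 9519 × 994 × 0.04892 = 4.629e+05 m³/day.

463000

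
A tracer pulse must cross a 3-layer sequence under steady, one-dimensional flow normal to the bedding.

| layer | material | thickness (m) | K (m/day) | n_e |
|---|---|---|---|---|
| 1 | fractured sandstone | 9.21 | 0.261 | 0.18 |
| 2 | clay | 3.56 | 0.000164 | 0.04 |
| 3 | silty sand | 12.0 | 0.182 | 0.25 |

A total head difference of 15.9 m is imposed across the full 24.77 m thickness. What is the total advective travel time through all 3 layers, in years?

With flow normal to the layers, continuity requires the same specific discharge q through every layer.
Σ(b_i/K_i) = 9.21/0.261 + 3.56/0.000164 + 12.0/0.182 = 21809 d.
q = Δh / Σ(b_i/K_i) = 15.9 / 21809 = 0.0007291 m/day.
In each layer the seepage velocity is v_i = q/n_i, so the layer transit time is t_i = b_i·n_i / q:
  layer 1 (fractured sandstone): t_1 = 9.21 × 0.18 / 0.0007291 = 2274 d
  layer 2 (clay): t_2 = 3.56 × 0.04 / 0.0007291 = 195.3 d
  layer 3 (silty sand): t_3 = 12.0 × 0.25 / 0.0007291 = 4115 d
Total t = Σ t_i = 6584 days = 18.03 years.

18.0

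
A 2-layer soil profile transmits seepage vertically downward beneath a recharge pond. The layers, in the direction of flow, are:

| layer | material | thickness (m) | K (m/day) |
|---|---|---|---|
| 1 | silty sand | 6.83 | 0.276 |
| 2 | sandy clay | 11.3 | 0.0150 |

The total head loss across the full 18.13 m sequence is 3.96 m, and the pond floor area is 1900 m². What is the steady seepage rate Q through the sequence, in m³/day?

Flow is perpendicular to layering, so the layers act in series and the equivalent K is the thickness-weighted harmonic mean.
Total thickness L = 6.83 + 11.3 = 18.13 m.
Σ(b_i/K_i) = 6.83/0.276 + 11.3/0.0150 = 778.1 d.
K_eq = L / Σ(b_i/K_i) = 18.13 / 778.1 = 0.02330 m/day.
Q = K_eq · A · (Δh/L) = 0.02330 × 1900 × (3.96/18.13) = 9.670 m³/day.

9.67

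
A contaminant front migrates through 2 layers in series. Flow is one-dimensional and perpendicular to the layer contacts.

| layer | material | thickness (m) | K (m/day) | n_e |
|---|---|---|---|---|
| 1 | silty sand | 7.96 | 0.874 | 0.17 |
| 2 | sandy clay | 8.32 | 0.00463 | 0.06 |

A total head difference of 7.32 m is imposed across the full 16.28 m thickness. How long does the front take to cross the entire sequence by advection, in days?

With flow normal to the layers, continuity requires the same specific discharge q through every layer.
Σ(b_i/K_i) = 7.96/0.874 + 8.32/0.00463 = 1806 d.
q = Δh / Σ(b_i/K_i) = 7.32 / 1806 = 0.004053 m/day.
In each layer the seepage velocity is v_i = q/n_i, so the layer transit time is t_i = b_i·n_i / q:
  layer 1 (silty sand): t_1 = 7.96 × 0.17 / 0.004053 = 333.9 d
  layer 2 (sandy clay): t_2 = 8.32 × 0.06 / 0.004053 = 123.2 d
Total t = Σ t_i = 457.0 days.

457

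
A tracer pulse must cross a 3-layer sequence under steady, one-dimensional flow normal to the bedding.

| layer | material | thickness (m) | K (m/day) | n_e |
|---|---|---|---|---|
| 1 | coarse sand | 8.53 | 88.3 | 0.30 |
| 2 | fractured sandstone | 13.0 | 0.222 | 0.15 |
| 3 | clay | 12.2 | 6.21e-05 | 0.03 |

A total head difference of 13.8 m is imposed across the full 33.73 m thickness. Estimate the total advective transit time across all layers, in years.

With flow normal to the layers, continuity requires the same specific discharge q through every layer.
Σ(b_i/K_i) = 8.53/88.3 + 13.0/0.222 + 12.2/6.21e-05 = 1.965e+05 d.
q = Δh / Σ(b_i/K_i) = 13.8 / 1.965e+05 = 7.022e-05 m/day.
In each layer the seepage velocity is v_i = q/n_i, so the layer transit time is t_i = b_i·n_i / q:
  layer 1 (coarse sand): t_1 = 8.53 × 0.30 / 7.022e-05 = 36441 d
  layer 2 (fractured sandstone): t_2 = 13.0 × 0.15 / 7.022e-05 = 27769 d
  layer 3 (clay): t_3 = 12.2 × 0.03 / 7.022e-05 = 5212 d
Total t = Σ t_i = 69421 days = 190.1 years.

190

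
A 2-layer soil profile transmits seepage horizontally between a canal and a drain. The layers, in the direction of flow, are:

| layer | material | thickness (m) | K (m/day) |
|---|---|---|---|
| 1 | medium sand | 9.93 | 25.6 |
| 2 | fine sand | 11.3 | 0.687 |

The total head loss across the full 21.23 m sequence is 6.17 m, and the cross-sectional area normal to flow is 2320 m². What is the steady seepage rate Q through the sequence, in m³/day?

Flow is perpendicular to layering, so the layers act in series and the equivalent K is the thickness-weighted harmonic mean.
Total thickness L = 9.93 + 11.3 = 21.23 m.
Σ(b_i/K_i) = 9.93/25.6 + 11.3/0.687 = 16.84 d.
K_eq = L / Σ(b_i/K_i) = 21.23 / 16.84 = 1.261 m/day.
Q = K_eq · A · (Δh/L) = 1.261 × 2320 × (6.17/21.23) = 850.2 m³/day.

850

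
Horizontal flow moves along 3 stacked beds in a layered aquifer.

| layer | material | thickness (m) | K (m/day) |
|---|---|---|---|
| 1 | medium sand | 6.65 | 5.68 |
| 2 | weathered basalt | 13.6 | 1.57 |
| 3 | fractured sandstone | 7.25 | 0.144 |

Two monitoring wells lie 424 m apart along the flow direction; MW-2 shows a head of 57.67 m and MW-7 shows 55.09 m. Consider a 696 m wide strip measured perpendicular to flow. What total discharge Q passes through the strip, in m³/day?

255

Flow is parallel to layering, so each bed carries its own Darcy discharge and the transmissivities add.
Σ(K_i·b_i) = 5.68×6.65 + 1.57×13.6 + 0.144×7.25 = 60.17 m²/day.
Hydraulic gradient i = (57.67 − 55.09) / 424 = 2.58 / 424 = 0.006085.
Q = Σ(K_i·b_i) · W · i = 60.17 × 696 × 0.006085 = 254.8 m³/day.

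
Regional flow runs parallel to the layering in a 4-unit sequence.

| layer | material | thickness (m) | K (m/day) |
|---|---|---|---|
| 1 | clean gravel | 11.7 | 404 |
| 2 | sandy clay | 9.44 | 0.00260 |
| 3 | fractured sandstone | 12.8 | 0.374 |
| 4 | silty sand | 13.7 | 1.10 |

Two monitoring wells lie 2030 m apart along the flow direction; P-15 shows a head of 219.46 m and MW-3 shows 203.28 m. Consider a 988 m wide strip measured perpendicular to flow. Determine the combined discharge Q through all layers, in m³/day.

Flow is parallel to layering, so each bed carries its own Darcy discharge and the transmissivities add.
Σ(K_i·b_i) = 404×11.7 + 0.00260×9.44 + 0.374×12.8 + 1.10×13.7 = 4747 m²/day.
Hydraulic gradient i = (219.46 − 203.28) / 2030 = 16.18 / 2030 = 0.007970.
Q = Σ(K_i·b_i) · W · i = 4747 × 988 × 0.007970 = 37379 m³/day.

37400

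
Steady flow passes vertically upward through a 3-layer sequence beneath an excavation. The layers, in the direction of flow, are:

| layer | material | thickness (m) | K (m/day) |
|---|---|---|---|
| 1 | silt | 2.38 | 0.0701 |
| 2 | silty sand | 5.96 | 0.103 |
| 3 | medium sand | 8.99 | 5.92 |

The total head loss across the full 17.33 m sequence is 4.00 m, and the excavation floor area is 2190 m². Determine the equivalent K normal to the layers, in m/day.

Flow is perpendicular to layering, so the layers act in series and the equivalent K is the thickness-weighted harmonic mean.
Total thickness L = 2.38 + 5.96 + 8.99 = 17.33 m.
Σ(b_i/K_i) = 2.38/0.0701 + 5.96/0.103 + 8.99/5.92 = 93.33 d.
K_eq = L / Σ(b_i/K_i) = 17.33 / 93.33 = 0.1857 m/day.

0.186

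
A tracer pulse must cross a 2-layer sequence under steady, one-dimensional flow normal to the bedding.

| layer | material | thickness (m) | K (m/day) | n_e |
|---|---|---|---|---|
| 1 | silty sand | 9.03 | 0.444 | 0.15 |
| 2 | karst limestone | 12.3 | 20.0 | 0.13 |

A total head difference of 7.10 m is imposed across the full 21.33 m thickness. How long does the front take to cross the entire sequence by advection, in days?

8.72

With flow normal to the layers, continuity requires the same specific discharge q through every layer.
Σ(b_i/K_i) = 9.03/0.444 + 12.3/20.0 = 20.95 d.
q = Δh / Σ(b_i/K_i) = 7.10 / 20.95 = 0.3389 m/day.
In each layer the seepage velocity is v_i = q/n_i, so the layer transit time is t_i = b_i·n_i / q:
  layer 1 (silty sand): t_1 = 9.03 × 0.15 / 0.3389 = 3.997 d
  layer 2 (karst limestone): t_2 = 12.3 × 0.13 / 0.3389 = 4.719 d
Total t = Σ t_i = 8.716 days.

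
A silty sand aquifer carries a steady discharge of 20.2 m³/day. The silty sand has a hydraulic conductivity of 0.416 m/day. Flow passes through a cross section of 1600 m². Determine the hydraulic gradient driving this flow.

0.0303

From Q = K·A·i, i = Q / (K·A) = 20.2 / (0.4160 × 1600) = 0.03035.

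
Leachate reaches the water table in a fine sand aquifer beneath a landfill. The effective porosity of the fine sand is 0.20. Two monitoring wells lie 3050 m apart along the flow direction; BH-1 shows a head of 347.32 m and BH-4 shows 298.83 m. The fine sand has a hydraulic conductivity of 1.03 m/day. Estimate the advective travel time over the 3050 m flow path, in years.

Hydraulic gradient i = (347.32 − 298.83) / 3050 = 48.49 / 3050 = 0.01590.
Darcy flux q = K · i = 1.030 × 0.01590 = 0.01638 m/day.
Seepage velocity v = q / n_e = 0.01638 / 0.20 = 0.08188 m/day.
Travel time t = L / v = 3050 / 0.08188 = 37251 days = 102.0 years.

102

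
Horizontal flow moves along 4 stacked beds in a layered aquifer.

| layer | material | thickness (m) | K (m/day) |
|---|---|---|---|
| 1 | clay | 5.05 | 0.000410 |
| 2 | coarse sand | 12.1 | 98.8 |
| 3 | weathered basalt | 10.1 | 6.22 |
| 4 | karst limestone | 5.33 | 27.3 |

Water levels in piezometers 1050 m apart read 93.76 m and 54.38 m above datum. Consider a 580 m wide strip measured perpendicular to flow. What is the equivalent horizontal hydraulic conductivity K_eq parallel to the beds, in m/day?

Flow is parallel to layering, so each bed carries its own Darcy discharge and the transmissivities add.
Σ(K_i·b_i) = 0.000410×5.05 + 98.8×12.1 + 6.22×10.1 + 27.3×5.33 = 1404 m²/day.
Total thickness b = 32.58 m, so K_eq = Σ(K_i·b_i)/b = 43.09 m/day.

43.1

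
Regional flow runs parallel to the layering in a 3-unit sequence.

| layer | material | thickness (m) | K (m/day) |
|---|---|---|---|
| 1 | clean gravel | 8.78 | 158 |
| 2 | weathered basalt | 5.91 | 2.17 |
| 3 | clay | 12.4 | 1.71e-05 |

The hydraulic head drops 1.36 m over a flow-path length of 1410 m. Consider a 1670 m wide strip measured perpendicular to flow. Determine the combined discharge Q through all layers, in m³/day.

2260

Flow is parallel to layering, so each bed carries its own Darcy discharge and the transmissivities add.
Σ(K_i·b_i) = 158×8.78 + 2.17×5.91 + 1.71e-05×12.4 = 1400 m²/day.
Hydraulic gradient i = Δh / L = 1.36 / 1410 = 0.0009645.
Q = Σ(K_i·b_i) · W · i = 1400 × 1670 × 0.0009645 = 2255 m³/day.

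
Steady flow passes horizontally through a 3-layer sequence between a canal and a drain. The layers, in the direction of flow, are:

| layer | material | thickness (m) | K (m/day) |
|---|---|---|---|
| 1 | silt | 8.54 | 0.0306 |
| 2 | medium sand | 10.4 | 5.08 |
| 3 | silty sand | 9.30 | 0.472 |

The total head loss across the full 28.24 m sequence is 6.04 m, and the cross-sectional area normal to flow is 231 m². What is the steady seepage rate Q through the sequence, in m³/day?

4.64

Flow is perpendicular to layering, so the layers act in series and the equivalent K is the thickness-weighted harmonic mean.
Total thickness L = 8.54 + 10.4 + 9.30 = 28.24 m.
Σ(b_i/K_i) = 8.54/0.0306 + 10.4/5.08 + 9.30/0.472 = 300.8 d.
K_eq = L / Σ(b_i/K_i) = 28.24 / 300.8 = 0.09387 m/day.
Q = K_eq · A · (Δh/L) = 0.09387 × 231 × (6.04/28.24) = 4.638 m³/day.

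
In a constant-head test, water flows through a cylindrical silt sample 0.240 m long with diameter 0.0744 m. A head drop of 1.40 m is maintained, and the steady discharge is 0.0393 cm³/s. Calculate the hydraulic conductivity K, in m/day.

0.134

Cross-sectional area A = π·(d/2)² = π × (0.0744/2)² = 0.004347 m².
Convert discharge: 0.0393 cm³/s = 3.930e-08 m³/s.
Darcy's law rearranged: K = Q·L / (A·Δh) = 3.930e-08 × 0.240 / (0.004347 × 1.40) = 1.550e-06 m/s = 0.1339 m/day.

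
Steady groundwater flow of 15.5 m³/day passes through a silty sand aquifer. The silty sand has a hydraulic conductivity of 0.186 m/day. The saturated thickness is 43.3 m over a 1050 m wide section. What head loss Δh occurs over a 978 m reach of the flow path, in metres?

1.79

Cross-sectional area A = 1050 × 43.3 = 45465 m².
From Q = K·A·i, i = Q / (K·A) = 15.5 / (0.1860 × 45465) = 0.001833.
Head loss Δh = i · L = 0.001833 × 978 = 1.793 m.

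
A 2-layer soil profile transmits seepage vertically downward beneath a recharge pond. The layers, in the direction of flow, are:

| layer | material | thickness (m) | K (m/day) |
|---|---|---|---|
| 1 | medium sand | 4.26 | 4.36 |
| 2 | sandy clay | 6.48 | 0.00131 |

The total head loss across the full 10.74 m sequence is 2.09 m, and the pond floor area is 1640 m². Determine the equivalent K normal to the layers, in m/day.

0.00217

Flow is perpendicular to layering, so the layers act in series and the equivalent K is the thickness-weighted harmonic mean.
Total thickness L = 4.26 + 6.48 = 10.74 m.
Σ(b_i/K_i) = 4.26/4.36 + 6.48/0.00131 = 4948 d.
K_eq = L / Σ(b_i/K_i) = 10.74 / 4948 = 0.002171 m/day.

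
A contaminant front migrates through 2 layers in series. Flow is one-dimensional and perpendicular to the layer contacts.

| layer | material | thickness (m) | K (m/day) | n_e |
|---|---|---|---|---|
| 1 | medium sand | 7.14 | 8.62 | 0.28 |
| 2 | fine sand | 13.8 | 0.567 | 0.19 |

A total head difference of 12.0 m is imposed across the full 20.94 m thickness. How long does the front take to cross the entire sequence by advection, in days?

With flow normal to the layers, continuity requires the same specific discharge q through every layer.
Σ(b_i/K_i) = 7.14/8.62 + 13.8/0.567 = 25.17 d.
q = Δh / Σ(b_i/K_i) = 12.0 / 25.17 = 0.4768 m/day.
In each layer the seepage velocity is v_i = q/n_i, so the layer transit time is t_i = b_i·n_i / q:
  layer 1 (medium sand): t_1 = 7.14 × 0.28 / 0.4768 = 4.193 d
  layer 2 (fine sand): t_2 = 13.8 × 0.19 / 0.4768 = 5.499 d
Total t = Σ t_i = 9.692 days.

9.69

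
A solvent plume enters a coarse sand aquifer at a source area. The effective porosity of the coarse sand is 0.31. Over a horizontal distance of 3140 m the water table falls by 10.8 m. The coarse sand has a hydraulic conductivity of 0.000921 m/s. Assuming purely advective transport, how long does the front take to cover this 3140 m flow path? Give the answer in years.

Convert K: 0.000921 m/s × 86400 = 79.57 m/day.
Hydraulic gradient i = Δh / L = 10.8 / 3140 = 0.003439.
Darcy flux q = K · i = 79.57 × 0.003439 = 0.2737 m/day.
Seepage velocity v = q / n_e = 0.2737 / 0.31 = 0.8829 m/day.
Travel time t = L / v = 3140 / 0.8829 = 3557 days = 9.737 years.

9.74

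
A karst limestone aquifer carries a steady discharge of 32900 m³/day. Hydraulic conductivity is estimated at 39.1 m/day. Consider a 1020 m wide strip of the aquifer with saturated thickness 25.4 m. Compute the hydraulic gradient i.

0.0325

Cross-sectional area A = 1020 × 25.4 = 25908 m².
From Q = K·A·i, i = Q / (K·A) = 32900 / (39.10 × 25908) = 0.03248.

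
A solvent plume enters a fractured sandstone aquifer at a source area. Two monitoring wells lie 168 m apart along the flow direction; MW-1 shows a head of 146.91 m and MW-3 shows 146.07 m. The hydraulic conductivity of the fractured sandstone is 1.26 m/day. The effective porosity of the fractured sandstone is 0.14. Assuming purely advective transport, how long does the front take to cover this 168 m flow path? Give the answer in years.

Hydraulic gradient i = (146.91 − 146.07) / 168 = 0.84 / 168 = 0.005000.
Darcy flux q = K · i = 1.260 × 0.005000 = 0.006300 m/day.
Seepage velocity v = q / n_e = 0.006300 / 0.14 = 0.04500 m/day.
Travel time t = L / v = 168 / 0.04500 = 3733 days = 10.22 years.

10.2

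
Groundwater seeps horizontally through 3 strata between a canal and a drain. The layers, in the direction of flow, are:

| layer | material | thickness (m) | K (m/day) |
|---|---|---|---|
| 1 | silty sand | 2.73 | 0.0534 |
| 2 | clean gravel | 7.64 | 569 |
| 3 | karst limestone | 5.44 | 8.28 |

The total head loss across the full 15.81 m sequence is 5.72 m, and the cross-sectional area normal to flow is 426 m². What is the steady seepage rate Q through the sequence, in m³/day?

47.0

Flow is perpendicular to layering, so the layers act in series and the equivalent K is the thickness-weighted harmonic mean.
Total thickness L = 2.73 + 7.64 + 5.44 = 15.81 m.
Σ(b_i/K_i) = 2.73/0.0534 + 7.64/569 + 5.44/8.28 = 51.79 d.
K_eq = L / Σ(b_i/K_i) = 15.81 / 51.79 = 0.3052 m/day.
Q = K_eq · A · (Δh/L) = 0.3052 × 426 × (5.72/15.81) = 47.05 m³/day.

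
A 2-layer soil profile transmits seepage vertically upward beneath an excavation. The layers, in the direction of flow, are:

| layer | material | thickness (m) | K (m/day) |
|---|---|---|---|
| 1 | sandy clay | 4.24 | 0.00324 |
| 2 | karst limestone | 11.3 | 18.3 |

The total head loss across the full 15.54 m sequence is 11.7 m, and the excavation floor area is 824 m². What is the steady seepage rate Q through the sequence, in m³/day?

7.36

Flow is perpendicular to layering, so the layers act in series and the equivalent K is the thickness-weighted harmonic mean.
Total thickness L = 4.24 + 11.3 = 15.54 m.
Σ(b_i/K_i) = 4.24/0.00324 + 11.3/18.3 = 1309 d.
K_eq = L / Σ(b_i/K_i) = 15.54 / 1309 = 0.01187 m/day.
Q = K_eq · A · (Δh/L) = 0.01187 × 824 × (11.7/15.54) = 7.364 m³/day.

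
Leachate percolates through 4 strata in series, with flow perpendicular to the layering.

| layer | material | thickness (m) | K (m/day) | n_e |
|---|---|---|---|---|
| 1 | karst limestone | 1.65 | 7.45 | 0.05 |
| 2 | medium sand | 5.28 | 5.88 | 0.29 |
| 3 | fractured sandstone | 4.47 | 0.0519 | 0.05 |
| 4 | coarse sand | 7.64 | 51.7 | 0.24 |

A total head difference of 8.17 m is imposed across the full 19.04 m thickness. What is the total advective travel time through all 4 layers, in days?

With flow normal to the layers, continuity requires the same specific discharge q through every layer.
Σ(b_i/K_i) = 1.65/7.45 + 5.28/5.88 + 4.47/0.0519 + 7.64/51.7 = 87.39 d.
q = Δh / Σ(b_i/K_i) = 8.17 / 87.39 = 0.09348 m/day.
In each layer the seepage velocity is v_i = q/n_i, so the layer transit time is t_i = b_i·n_i / q:
  layer 1 (karst limestone): t_1 = 1.65 × 0.05 / 0.09348 = 0.8825 d
  layer 2 (medium sand): t_2 = 5.28 × 0.29 / 0.09348 = 16.38 d
  layer 3 (fractured sandstone): t_3 = 4.47 × 0.05 / 0.09348 = 2.391 d
  layer 4 (coarse sand): t_4 = 7.64 × 0.24 / 0.09348 = 19.61 d
Total t = Σ t_i = 39.27 days.

39.3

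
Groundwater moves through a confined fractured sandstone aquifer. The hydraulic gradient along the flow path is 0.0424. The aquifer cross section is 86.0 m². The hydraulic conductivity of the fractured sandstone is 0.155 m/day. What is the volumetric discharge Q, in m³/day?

Hydraulic gradient i = 0.0424.
Darcy's law: Q = K · A · i = 0.1550 × 86.00 × 0.04240 = 0.5652 m³/day.

0.565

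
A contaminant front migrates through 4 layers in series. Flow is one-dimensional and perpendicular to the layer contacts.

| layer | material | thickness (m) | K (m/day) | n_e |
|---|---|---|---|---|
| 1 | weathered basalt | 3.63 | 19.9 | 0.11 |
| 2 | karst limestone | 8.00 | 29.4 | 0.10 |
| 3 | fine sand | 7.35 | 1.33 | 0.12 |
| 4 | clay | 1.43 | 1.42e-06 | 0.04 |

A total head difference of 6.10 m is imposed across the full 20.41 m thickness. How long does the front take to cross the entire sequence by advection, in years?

967

With flow normal to the layers, continuity requires the same specific discharge q through every layer.
Σ(b_i/K_i) = 3.63/19.9 + 8.00/29.4 + 7.35/1.33 + 1.43/1.42e-06 = 1.007e+06 d.
q = Δh / Σ(b_i/K_i) = 6.10 / 1.007e+06 = 6.057e-06 m/day.
In each layer the seepage velocity is v_i = q/n_i, so the layer transit time is t_i = b_i·n_i / q:
  layer 1 (weathered basalt): t_1 = 3.63 × 0.11 / 6.057e-06 = 65920 d
  layer 2 (karst limestone): t_2 = 8.00 × 0.10 / 6.057e-06 = 1.321e+05 d
  layer 3 (fine sand): t_3 = 7.35 × 0.12 / 6.057e-06 = 1.456e+05 d
  layer 4 (clay): t_4 = 1.43 × 0.04 / 6.057e-06 = 9443 d
Total t = Σ t_i = 3.530e+05 days = 966.6 years.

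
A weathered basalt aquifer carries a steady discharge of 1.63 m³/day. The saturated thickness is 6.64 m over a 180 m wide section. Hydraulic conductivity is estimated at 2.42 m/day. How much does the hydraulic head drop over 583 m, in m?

Cross-sectional area A = 180 × 6.64 = 1195 m².
From Q = K·A·i, i = Q / (K·A) = 1.63 / (2.420 × 1195) = 0.0005635.
Head loss Δh = i · L = 0.0005635 × 583 = 0.3285 m.

0.329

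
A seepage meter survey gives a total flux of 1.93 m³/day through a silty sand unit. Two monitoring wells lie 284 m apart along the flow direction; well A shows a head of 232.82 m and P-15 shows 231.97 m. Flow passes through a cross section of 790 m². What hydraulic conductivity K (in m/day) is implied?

0.816

Hydraulic gradient i = (232.82 − 231.97) / 284 = 0.85 / 284 = 0.002993.
From Q = K·A·i, K = Q / (A·i) = 1.93 / (790.0 × 0.002993) = 0.8163 m/day.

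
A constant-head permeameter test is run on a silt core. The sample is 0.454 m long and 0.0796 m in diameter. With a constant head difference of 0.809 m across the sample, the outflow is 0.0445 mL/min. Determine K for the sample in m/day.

Cross-sectional area A = π·(d/2)² = π × (0.0796/2)² = 0.004976 m².
Convert discharge: 0.0445 mL/min = 7.417e-10 m³/s.
Darcy's law rearranged: K = Q·L / (A·Δh) = 7.417e-10 × 0.454 / (0.004976 × 0.809) = 8.364e-08 m/s = 0.007226 m/day.

0.00723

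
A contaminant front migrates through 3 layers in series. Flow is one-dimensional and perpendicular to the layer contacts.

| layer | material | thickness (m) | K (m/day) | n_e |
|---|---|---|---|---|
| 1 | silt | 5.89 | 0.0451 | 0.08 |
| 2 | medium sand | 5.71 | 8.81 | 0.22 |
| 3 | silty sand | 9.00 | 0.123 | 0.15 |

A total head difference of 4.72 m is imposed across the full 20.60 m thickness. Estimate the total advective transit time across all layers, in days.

With flow normal to the layers, continuity requires the same specific discharge q through every layer.
Σ(b_i/K_i) = 5.89/0.0451 + 5.71/8.81 + 9.00/0.123 = 204.4 d.
q = Δh / Σ(b_i/K_i) = 4.72 / 204.4 = 0.02309 m/day.
In each layer the seepage velocity is v_i = q/n_i, so the layer transit time is t_i = b_i·n_i / q:
  layer 1 (silt): t_1 = 5.89 × 0.08 / 0.02309 = 20.41 d
  layer 2 (medium sand): t_2 = 5.71 × 0.22 / 0.02309 = 54.40 d
  layer 3 (silty sand): t_3 = 9.00 × 0.15 / 0.02309 = 58.47 d
Total t = Σ t_i = 133.3 days.

133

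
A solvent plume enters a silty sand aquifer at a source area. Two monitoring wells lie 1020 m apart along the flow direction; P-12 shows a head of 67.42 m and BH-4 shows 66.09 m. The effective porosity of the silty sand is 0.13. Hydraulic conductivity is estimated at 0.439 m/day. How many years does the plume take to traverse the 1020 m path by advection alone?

634

Hydraulic gradient i = (67.42 − 66.09) / 1020 = 1.33 / 1020 = 0.001304.
Darcy flux q = K · i = 0.4390 × 0.001304 = 0.0005724 m/day.
Seepage velocity v = q / n_e = 0.0005724 / 0.13 = 0.004403 m/day.
Travel time t = L / v = 1020 / 0.004403 = 2.316e+05 days = 634.2 years.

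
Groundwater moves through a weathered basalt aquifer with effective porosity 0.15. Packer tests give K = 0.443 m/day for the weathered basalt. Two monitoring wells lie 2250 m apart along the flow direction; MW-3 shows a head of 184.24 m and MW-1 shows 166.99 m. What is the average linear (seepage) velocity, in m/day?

Hydraulic gradient i = (184.24 − 166.99) / 2250 = 17.25 / 2250 = 0.007667.
Darcy flux q = K · i = 0.4430 × 0.007667 = 0.003396 m/day.
Seepage velocity v = q / n_e = 0.003396 / 0.15 = 0.02264 m/day.

0.0226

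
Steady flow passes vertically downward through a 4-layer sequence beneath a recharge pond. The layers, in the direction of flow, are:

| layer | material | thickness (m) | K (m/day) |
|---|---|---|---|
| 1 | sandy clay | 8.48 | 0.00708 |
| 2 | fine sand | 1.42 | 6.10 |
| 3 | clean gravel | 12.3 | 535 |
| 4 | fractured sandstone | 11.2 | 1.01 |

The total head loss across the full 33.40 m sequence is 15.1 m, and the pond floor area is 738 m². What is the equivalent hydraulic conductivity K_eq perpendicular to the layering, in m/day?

Flow is perpendicular to layering, so the layers act in series and the equivalent K is the thickness-weighted harmonic mean.
Total thickness L = 8.48 + 1.42 + 12.3 + 11.2 = 33.40 m.
Σ(b_i/K_i) = 8.48/0.00708 + 1.42/6.10 + 12.3/535 + 11.2/1.01 = 1209 d.
K_eq = L / Σ(b_i/K_i) = 33.40 / 1209 = 0.02762 m/day.

0.0276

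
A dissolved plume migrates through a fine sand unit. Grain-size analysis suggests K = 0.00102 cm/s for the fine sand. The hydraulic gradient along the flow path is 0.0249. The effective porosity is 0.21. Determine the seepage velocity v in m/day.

Convert K: 0.00102 cm/s × 864 = 0.8813 m/day.
Hydraulic gradient i = 0.0249.
Darcy flux q = K · i = 0.8813 × 0.02490 = 0.02194 m/day.
Seepage velocity v = q / n_e = 0.02194 / 0.21 = 0.1045 m/day.

0.104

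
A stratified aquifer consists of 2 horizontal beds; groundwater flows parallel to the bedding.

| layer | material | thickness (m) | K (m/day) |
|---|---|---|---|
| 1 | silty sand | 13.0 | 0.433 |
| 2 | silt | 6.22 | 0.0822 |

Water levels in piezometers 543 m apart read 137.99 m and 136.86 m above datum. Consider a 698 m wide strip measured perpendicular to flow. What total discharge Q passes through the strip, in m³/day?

8.92

Flow is parallel to layering, so each bed carries its own Darcy discharge and the transmissivities add.
Σ(K_i·b_i) = 0.433×13.0 + 0.0822×6.22 = 6.140 m²/day.
Hydraulic gradient i = (137.99 − 136.86) / 543 = 1.13 / 543 = 0.002081.
Q = Σ(K_i·b_i) · W · i = 6.140 × 698 × 0.002081 = 8.919 m³/day.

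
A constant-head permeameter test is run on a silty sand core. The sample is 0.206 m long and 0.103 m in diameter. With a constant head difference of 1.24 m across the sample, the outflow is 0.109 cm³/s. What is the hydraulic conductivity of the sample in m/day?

Cross-sectional area A = π·(d/2)² = π × (0.103/2)² = 0.008332 m².
Convert discharge: 0.109 cm³/s = 1.090e-07 m³/s.
Darcy's law rearranged: K = Q·L / (A·Δh) = 1.090e-07 × 0.206 / (0.008332 × 1.24) = 2.173e-06 m/s = 0.1878 m/day.

0.188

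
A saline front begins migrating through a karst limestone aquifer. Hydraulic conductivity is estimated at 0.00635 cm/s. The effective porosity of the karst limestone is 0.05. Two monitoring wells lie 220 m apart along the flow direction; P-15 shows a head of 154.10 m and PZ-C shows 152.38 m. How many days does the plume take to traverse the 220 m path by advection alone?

256

Convert K: 0.00635 cm/s × 864 = 5.486 m/day.
Hydraulic gradient i = (154.10 − 152.38) / 220 = 1.72 / 220 = 0.007818.
Darcy flux q = K · i = 5.486 × 0.007818 = 0.04289 m/day.
Seepage velocity v = q / n_e = 0.04289 / 0.05 = 0.8579 m/day.
Travel time t = L / v = 220 / 0.8579 = 256.4 days.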